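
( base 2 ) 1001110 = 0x4E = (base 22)3c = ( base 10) 78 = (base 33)2c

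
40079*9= 360711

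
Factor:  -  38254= -2^1*31^1*617^1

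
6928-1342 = 5586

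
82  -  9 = 73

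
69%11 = 3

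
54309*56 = 3041304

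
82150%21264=18358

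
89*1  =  89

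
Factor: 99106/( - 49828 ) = -49553/24914 = - 2^( - 1)*7^1*7079^1*12457^ ( - 1)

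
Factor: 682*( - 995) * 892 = - 2^3*5^1*11^1* 31^1*199^1*223^1 = - 605302280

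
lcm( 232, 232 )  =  232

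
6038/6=3019/3  =  1006.33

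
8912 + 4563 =13475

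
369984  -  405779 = - 35795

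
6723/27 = 249= 249.00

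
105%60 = 45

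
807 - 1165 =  - 358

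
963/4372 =963/4372 =0.22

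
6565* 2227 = 14620255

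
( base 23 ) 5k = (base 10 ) 135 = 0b10000111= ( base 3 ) 12000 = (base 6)343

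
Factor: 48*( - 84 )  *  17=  - 68544 = - 2^6 *3^2*7^1* 17^1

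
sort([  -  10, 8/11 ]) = [ - 10,8/11] 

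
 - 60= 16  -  76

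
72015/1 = 72015 = 72015.00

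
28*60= 1680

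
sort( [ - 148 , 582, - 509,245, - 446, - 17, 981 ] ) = [ - 509,  -  446,  -  148, - 17,  245, 582,981] 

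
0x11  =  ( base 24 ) H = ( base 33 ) H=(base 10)17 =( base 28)h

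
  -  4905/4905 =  - 1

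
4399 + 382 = 4781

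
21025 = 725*29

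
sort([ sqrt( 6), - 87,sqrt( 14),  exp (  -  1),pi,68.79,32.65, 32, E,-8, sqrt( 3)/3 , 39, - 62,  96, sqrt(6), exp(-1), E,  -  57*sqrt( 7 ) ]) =[ - 57*sqrt(7 ),-87,  -  62, - 8,exp (- 1 ), exp ( - 1 ), sqrt (3)/3, sqrt(6), sqrt(6 ),E , E, pi,  sqrt(14), 32, 32.65, 39, 68.79, 96]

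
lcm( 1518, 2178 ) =50094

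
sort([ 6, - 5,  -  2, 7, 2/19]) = [-5, - 2,2/19, 6, 7]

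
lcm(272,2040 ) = 4080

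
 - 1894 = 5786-7680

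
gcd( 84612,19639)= 1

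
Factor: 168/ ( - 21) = -2^3 = - 8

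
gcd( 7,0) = 7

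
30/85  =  6/17 = 0.35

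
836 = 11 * 76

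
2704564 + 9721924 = 12426488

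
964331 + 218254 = 1182585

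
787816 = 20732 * 38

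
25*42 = 1050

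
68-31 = 37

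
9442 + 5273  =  14715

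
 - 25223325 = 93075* (  -  271 ) 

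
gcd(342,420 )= 6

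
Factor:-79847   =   - 79847^1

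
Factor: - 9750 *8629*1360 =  - 114420540000 =-  2^5*3^1* 5^4*13^1*17^1*8629^1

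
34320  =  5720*6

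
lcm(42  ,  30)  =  210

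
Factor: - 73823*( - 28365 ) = 2093989395   =  3^1* 5^1*31^1*61^1 * 73823^1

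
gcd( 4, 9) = 1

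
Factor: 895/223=5^1*179^1 * 223^( - 1) 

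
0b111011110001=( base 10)3825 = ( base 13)1983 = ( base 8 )7361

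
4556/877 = 5 + 171/877 = 5.19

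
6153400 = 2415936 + 3737464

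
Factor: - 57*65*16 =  - 2^4* 3^1 * 5^1* 13^1*19^1 = - 59280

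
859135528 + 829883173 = 1689018701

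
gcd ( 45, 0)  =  45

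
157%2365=157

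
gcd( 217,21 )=7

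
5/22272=5/22272=0.00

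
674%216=26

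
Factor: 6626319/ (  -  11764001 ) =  - 3^1*7^2*45077^1 * 11764001^( - 1 ) 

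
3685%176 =165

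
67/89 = 67/89 = 0.75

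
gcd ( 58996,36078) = 14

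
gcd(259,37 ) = 37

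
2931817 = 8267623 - 5335806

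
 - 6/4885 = -1 + 4879/4885 = -  0.00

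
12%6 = 0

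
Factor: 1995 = 3^1 * 5^1*7^1*19^1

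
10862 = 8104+2758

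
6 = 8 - 2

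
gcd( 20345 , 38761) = 1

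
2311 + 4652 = 6963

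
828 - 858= - 30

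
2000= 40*50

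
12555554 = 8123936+4431618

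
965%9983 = 965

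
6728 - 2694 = 4034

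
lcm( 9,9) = 9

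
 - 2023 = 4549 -6572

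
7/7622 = 7/7622 = 0.00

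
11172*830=9272760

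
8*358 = 2864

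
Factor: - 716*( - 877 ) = 2^2*179^1*877^1 = 627932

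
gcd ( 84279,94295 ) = 1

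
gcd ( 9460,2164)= 4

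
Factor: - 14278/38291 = - 22/59 = - 2^1*11^1*59^(  -  1) 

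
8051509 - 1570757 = 6480752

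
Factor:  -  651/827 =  - 3^1*7^1*31^1*827^(  -  1 ) 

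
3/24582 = 1/8194 = 0.00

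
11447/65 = 176 + 7/65=176.11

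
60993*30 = 1829790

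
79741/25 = 79741/25 = 3189.64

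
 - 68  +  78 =10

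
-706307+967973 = 261666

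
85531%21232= 603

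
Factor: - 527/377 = - 13^(-1) *17^1*29^ ( - 1)*31^1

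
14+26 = 40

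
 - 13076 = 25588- 38664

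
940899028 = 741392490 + 199506538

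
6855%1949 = 1008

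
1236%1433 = 1236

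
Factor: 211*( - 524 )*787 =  - 87013868 = - 2^2*131^1 *211^1*787^1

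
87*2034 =176958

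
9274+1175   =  10449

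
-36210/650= -3621/65 = -55.71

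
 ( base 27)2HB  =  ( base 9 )2572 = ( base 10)1928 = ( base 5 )30203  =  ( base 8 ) 3610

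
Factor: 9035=5^1*13^1 * 139^1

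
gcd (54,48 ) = 6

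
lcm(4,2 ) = 4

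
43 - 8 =35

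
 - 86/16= - 6 + 5/8 =-5.38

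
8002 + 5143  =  13145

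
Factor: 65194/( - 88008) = -2^( - 2 ) *3^ ( - 1)*19^( - 1) * 37^1*193^ ( - 1 )*881^1 = -32597/44004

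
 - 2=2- 4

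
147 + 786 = 933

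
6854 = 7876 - 1022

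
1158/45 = 25+11/15=25.73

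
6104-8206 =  - 2102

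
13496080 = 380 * 35516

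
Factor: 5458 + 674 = 6132 = 2^2*3^1* 7^1*73^1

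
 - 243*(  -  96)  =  23328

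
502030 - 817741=- 315711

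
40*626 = 25040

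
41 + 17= 58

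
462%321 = 141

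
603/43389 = 67/4821 = 0.01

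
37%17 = 3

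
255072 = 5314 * 48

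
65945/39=65945/39 = 1690.90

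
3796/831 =3796/831 = 4.57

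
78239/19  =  4117  +  16/19 = 4117.84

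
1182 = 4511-3329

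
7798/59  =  7798/59 = 132.17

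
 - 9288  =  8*( - 1161)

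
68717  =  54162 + 14555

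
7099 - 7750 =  -651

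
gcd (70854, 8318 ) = 2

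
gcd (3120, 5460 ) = 780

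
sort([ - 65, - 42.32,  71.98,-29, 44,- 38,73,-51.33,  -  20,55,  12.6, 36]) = [-65,-51.33,-42.32,-38 ,  -  29,-20,12.6,  36, 44,  55,71.98, 73 ] 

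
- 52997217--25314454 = - 27682763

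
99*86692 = 8582508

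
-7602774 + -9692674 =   -  17295448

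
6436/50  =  3218/25 = 128.72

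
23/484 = 23/484 = 0.05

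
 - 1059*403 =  - 426777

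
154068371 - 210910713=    - 56842342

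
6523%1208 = 483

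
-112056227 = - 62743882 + -49312345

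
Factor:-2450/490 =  - 5= - 5^1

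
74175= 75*989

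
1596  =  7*228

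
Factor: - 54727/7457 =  - 7457^( - 1)*54727^1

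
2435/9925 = 487/1985 = 0.25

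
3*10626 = 31878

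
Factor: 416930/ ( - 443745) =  - 482/513 = -  2^1*3^(-3)*19^( - 1 )*241^1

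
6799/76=89 + 35/76=89.46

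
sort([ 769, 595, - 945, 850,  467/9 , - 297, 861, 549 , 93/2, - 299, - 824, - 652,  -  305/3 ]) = [ - 945, - 824, - 652, - 299, - 297, - 305/3,93/2 , 467/9, 549, 595,769,850, 861 ] 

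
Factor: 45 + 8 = 53^1= 53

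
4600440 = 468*9830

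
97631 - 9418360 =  - 9320729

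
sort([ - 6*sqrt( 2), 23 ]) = [ - 6*sqrt( 2), 23] 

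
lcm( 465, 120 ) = 3720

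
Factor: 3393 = 3^2 * 13^1*29^1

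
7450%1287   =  1015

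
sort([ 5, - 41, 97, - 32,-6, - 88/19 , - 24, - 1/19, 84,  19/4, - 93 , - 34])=[-93, - 41, - 34,- 32, - 24, - 6, - 88/19, - 1/19,19/4, 5,  84, 97]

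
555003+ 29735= 584738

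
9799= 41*239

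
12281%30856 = 12281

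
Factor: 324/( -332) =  - 81/83 = - 3^4*83^( - 1)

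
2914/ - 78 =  - 38+25/39=- 37.36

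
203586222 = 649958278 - 446372056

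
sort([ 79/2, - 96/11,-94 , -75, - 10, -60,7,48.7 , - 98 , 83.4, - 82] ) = [-98,- 94,  -  82,  -  75,-60, - 10, - 96/11,7,79/2,48.7 , 83.4 ]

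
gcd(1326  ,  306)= 102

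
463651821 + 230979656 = 694631477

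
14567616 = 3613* 4032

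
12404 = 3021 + 9383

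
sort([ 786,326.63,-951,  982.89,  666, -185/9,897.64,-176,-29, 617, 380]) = [ -951 ,-176,  -  29, - 185/9,326.63,380,617, 666, 786,897.64, 982.89 ]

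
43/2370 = 43/2370 = 0.02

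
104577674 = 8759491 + 95818183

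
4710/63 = 1570/21= 74.76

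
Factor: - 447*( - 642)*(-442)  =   - 126842508 = - 2^2 * 3^2*13^1*17^1*107^1*149^1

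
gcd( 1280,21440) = 320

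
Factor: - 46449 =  - 3^2*13^1*397^1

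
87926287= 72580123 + 15346164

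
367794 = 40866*9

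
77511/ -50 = -1551 + 39/50  =  -1550.22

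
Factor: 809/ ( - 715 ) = -5^ ( - 1 )*11^(-1)* 13^ (-1)*809^1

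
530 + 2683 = 3213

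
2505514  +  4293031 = 6798545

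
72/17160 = 3/715 = 0.00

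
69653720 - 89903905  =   - 20250185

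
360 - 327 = 33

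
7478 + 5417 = 12895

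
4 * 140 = 560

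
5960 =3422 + 2538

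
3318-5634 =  -2316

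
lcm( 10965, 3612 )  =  307020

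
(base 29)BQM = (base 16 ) 272B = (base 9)14671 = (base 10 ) 10027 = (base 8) 23453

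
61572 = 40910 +20662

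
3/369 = 1/123 = 0.01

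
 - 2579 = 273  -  2852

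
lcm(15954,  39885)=79770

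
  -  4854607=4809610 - 9664217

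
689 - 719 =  - 30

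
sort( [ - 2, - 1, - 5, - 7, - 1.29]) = [  -  7 , - 5, - 2, - 1.29, - 1] 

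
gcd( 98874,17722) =2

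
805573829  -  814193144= -8619315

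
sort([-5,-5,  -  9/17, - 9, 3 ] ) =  [ - 9, - 5,-5, - 9/17, 3 ]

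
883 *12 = 10596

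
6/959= 6/959 =0.01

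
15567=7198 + 8369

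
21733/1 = 21733 = 21733.00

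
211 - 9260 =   -  9049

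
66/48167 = 66/48167 =0.00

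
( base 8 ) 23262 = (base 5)304111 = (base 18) 1CA6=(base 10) 9906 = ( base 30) B06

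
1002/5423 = 1002/5423 = 0.18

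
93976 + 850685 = 944661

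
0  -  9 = -9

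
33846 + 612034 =645880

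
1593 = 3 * 531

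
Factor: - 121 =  - 11^2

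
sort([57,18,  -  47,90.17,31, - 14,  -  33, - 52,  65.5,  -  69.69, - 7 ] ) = [ - 69.69, - 52,  -  47,-33,-14,-7, 18, 31,  57 , 65.5, 90.17] 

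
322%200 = 122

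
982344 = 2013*488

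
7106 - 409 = 6697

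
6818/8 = 852+1/4 = 852.25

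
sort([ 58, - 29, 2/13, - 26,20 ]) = [ - 29 , - 26,2/13, 20  ,  58]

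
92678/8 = 11584+3/4 =11584.75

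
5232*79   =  413328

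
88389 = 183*483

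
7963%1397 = 978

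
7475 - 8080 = -605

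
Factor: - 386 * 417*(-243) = 2^1*3^6*139^1 * 193^1  =  39113766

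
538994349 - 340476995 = 198517354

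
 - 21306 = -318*67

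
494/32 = 15+7/16 = 15.44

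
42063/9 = 4673+2/3 = 4673.67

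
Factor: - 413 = -7^1*59^1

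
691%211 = 58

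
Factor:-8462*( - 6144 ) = 2^12 * 3^1*4231^1 = 51990528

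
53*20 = 1060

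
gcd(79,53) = 1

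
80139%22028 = 14055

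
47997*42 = 2015874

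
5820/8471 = 5820/8471= 0.69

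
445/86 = 5 + 15/86 = 5.17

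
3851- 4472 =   -  621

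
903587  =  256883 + 646704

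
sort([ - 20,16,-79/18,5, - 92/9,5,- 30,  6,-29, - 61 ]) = [ -61,-30,  -  29, - 20,-92/9,-79/18, 5,5,6 , 16]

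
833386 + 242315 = 1075701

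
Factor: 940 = 2^2*5^1*47^1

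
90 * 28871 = 2598390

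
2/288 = 1/144 =0.01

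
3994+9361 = 13355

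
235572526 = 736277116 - 500704590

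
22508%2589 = 1796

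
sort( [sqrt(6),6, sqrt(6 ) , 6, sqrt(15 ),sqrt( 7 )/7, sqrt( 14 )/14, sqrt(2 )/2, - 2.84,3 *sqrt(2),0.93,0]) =[ - 2.84,0,sqrt (14 )/14,  sqrt (7) /7 , sqrt(2 )/2, 0.93, sqrt (6),sqrt(6),sqrt( 15 ), 3*sqrt(2 ),  6, 6] 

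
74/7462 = 37/3731= 0.01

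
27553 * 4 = 110212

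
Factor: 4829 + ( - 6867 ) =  - 2^1  *1019^1 = -2038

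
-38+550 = 512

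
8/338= 4/169 = 0.02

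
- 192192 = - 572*336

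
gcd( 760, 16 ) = 8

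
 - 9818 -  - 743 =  - 9075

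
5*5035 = 25175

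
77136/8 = 9642 = 9642.00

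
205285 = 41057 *5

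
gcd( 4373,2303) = 1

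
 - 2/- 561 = 2/561 = 0.00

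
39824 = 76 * 524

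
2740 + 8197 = 10937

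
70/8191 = 70/8191 = 0.01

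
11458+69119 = 80577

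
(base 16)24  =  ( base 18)20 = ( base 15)26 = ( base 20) 1g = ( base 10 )36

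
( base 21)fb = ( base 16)146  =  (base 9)402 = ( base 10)326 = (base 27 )C2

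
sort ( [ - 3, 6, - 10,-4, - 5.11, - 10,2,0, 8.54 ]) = [ - 10, - 10,-5.11, - 4 ,-3,0,  2 , 6,8.54] 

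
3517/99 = 35 + 52/99=35.53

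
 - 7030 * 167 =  - 1174010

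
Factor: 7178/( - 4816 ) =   -  2^(- 3)* 7^( - 1 )*37^1*43^(-1) * 97^1 =- 3589/2408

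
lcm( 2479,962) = 64454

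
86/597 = 86/597 = 0.14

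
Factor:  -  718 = -2^1 * 359^1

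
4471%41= 2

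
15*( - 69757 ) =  - 1046355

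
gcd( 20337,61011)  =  20337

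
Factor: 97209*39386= 3828673674 = 2^1* 3^2*7^1*47^1 * 419^1 * 1543^1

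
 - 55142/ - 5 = 55142/5 = 11028.40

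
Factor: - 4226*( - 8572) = 36225272=2^3*2113^1*2143^1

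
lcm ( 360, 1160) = 10440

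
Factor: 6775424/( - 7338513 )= -2^7* 3^(-1)*7^(-1 )*13^( - 1 )*43^1*1231^1*26881^( - 1) 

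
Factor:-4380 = -2^2*3^1*5^1* 73^1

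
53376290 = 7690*6941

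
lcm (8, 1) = 8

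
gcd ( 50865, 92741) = 1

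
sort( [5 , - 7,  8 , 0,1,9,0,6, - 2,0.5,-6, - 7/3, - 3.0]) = [ - 7, - 6, - 3.0,-7/3, - 2,0, 0,0.5,1,  5, 6, 8,9 ]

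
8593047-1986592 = 6606455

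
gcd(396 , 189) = 9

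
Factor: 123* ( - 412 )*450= - 22804200 = - 2^3*3^3 * 5^2*41^1*103^1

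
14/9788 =7/4894= 0.00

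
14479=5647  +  8832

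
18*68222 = 1227996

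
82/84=41/42=0.98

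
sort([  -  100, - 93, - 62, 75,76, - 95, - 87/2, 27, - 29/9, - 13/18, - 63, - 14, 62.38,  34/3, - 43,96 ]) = [ -100, - 95, - 93,-63 , - 62,-87/2, - 43,-14, - 29/9, - 13/18, 34/3,27, 62.38, 75, 76,96]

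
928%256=160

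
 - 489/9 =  - 55 + 2/3= - 54.33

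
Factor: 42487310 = 2^1*5^1*4248731^1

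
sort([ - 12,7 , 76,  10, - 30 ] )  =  [ - 30,-12,7,10 , 76]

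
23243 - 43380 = - 20137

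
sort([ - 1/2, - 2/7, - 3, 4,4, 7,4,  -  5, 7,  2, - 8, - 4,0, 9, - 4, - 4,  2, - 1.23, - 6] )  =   [ -8, -6, - 5,-4, - 4, - 4, -3, - 1.23, - 1/2 , - 2/7,0,2, 2, 4, 4, 4, 7, 7 , 9]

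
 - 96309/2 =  - 96309/2 = -  48154.50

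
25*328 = 8200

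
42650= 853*50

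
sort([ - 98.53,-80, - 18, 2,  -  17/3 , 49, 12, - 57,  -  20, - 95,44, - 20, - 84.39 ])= [ - 98.53,  -  95, - 84.39, -80, - 57, - 20, - 20, - 18,-17/3, 2,12, 44, 49]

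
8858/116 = 76  +  21/58= 76.36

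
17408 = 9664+7744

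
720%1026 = 720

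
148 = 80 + 68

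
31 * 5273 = 163463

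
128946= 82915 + 46031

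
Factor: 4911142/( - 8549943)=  - 2^1 * 3^( -1) * 19^( - 1)*61^( - 1 )*947^1*2459^( - 1)*2593^1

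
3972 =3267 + 705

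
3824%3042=782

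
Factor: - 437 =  - 19^1*23^1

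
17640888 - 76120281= - 58479393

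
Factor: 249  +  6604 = 6853 = 7^1*11^1*89^1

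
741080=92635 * 8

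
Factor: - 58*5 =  - 290 = - 2^1*5^1*29^1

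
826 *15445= 12757570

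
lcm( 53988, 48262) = 3185292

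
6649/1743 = 3+1420/1743  =  3.81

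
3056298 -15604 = 3040694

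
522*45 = 23490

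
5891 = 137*43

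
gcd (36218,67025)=7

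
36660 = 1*36660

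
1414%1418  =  1414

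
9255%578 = 7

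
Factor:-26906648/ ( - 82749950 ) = 13453324/41374975 =2^2*5^( - 2 )*17^1*43^2*107^1* 233^( - 1)*7103^( - 1)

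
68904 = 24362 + 44542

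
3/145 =3/145 = 0.02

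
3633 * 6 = 21798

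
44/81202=2/3691 = 0.00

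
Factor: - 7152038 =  - 2^1*29^1*123311^1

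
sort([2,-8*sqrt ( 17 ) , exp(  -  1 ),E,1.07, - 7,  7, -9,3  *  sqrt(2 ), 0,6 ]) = [ - 8 *sqrt (17), - 9, - 7,0 , exp ( - 1 ) , 1.07  ,  2,  E,3*sqrt( 2 ),6, 7] 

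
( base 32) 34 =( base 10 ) 100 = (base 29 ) 3d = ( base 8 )144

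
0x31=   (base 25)1O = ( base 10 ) 49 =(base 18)2d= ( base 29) 1k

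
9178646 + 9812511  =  18991157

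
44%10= 4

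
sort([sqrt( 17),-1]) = [ - 1,  sqrt( 17 )]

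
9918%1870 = 568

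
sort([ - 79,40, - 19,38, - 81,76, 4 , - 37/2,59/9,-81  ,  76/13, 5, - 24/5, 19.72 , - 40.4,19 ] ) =[ - 81 , - 81, - 79,- 40.4, - 19, - 37/2,  -  24/5,4,5,76/13,59/9, 19, 19.72,38,40,76]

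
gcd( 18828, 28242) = 9414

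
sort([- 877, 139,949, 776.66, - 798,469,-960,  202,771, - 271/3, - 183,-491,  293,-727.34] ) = [ - 960,  -  877, - 798,- 727.34,  -  491 , - 183,-271/3, 139, 202,293, 469 , 771 , 776.66, 949 ] 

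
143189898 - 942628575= - 799438677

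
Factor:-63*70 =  - 2^1*3^2*5^1 * 7^2 = - 4410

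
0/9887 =0 = 0.00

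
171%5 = 1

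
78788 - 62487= 16301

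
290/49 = 290/49 = 5.92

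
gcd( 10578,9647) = 1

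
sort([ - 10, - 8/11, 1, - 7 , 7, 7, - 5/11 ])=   [ - 10, - 7 ,-8/11, - 5/11, 1, 7, 7]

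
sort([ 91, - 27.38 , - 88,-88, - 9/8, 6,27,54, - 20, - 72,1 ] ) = [- 88, -88, - 72 , - 27.38 , - 20 , - 9/8 , 1,6 , 27, 54,91]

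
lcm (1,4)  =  4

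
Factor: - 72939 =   -  3^1*41^1*593^1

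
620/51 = 12 + 8/51 = 12.16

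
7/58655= 7/58655 = 0.00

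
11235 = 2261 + 8974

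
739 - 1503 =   -  764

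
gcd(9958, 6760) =26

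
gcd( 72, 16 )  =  8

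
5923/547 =10 + 453/547 = 10.83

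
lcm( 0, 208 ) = 0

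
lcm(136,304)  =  5168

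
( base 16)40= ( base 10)64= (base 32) 20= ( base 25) 2E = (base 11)59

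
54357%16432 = 5061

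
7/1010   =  7/1010 = 0.01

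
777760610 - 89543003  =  688217607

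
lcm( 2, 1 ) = 2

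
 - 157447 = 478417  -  635864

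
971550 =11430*85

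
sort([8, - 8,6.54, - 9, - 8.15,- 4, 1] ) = [ - 9,  -  8.15,-8,-4, 1, 6.54,  8 ]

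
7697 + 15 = 7712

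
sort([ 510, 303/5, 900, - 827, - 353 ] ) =[ - 827,-353, 303/5, 510,900] 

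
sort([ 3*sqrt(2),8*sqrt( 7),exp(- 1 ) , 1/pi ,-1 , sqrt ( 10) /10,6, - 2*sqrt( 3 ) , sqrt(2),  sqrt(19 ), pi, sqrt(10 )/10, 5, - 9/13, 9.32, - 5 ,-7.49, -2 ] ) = [ - 7.49, - 5, - 2*sqrt( 3 ), - 2, - 1, - 9/13 , sqrt (10)/10,sqrt( 10 ) /10,  1/pi, exp( - 1), sqrt(2),  pi, 3*sqrt( 2 ) , sqrt ( 19), 5,  6,9.32,8*sqrt ( 7)] 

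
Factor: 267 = 3^1*89^1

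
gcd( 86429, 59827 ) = 1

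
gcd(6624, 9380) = 4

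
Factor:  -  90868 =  - 2^2*22717^1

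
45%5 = 0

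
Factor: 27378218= 2^1*7^1*1955587^1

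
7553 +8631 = 16184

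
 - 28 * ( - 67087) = 1878436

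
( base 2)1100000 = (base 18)56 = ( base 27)3f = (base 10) 96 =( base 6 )240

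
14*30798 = 431172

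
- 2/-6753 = 2/6753 = 0.00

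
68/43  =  68/43 = 1.58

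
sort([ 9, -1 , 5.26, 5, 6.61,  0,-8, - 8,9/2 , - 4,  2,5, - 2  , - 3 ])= [ - 8, - 8, - 4, - 3, - 2, - 1,0 , 2,9/2 , 5, 5, 5.26,  6.61, 9 ] 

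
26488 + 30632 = 57120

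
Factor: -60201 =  - 3^2*6689^1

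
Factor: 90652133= 11^1*13^1*633931^1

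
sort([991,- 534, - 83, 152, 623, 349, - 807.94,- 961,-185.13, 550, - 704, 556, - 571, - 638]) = [-961,- 807.94, - 704, - 638,-571, - 534, - 185.13, - 83, 152, 349, 550, 556,623, 991 ]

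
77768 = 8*9721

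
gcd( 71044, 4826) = 2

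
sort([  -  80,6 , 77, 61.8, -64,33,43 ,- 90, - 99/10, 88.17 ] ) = [-90, - 80, - 64,-99/10,  6, 33,  43,61.8, 77, 88.17]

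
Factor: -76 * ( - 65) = 2^2*5^1*13^1 * 19^1 = 4940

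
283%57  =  55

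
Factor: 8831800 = 2^3 * 5^2*44159^1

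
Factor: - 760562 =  - 2^1*11^1*181^1*191^1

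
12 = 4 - -8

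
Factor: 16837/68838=113/462 = 2^( - 1)*3^( - 1)*7^( - 1)*11^( - 1)*113^1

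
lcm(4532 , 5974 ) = 131428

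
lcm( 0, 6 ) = 0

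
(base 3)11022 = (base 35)3B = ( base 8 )164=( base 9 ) 138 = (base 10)116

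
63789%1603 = 1272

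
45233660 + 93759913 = 138993573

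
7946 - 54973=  - 47027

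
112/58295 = 112/58295 = 0.00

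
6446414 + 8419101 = 14865515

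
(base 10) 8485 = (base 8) 20445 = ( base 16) 2125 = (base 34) 7bj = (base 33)7Q4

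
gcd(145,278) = 1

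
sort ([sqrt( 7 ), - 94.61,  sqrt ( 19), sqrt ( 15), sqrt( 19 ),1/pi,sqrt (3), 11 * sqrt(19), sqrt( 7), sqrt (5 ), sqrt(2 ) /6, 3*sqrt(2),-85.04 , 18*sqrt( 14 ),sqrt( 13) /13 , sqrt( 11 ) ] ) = [ - 94.61, -85.04, sqrt (2 ) /6, sqrt(  13 )/13, 1/pi, sqrt(3 ), sqrt( 5),sqrt(7), sqrt( 7), sqrt( 11 ),sqrt( 15), 3*sqrt (2),sqrt (19 ), sqrt( 19 ),  11*sqrt(19 ), 18*sqrt( 14 )] 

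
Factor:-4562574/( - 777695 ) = 2^1 * 3^1*5^( - 1)*101^1*7529^1 * 155539^( - 1)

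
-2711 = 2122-4833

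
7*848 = 5936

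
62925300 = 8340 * 7545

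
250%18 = 16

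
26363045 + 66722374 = 93085419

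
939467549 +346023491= 1285491040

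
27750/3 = 9250 = 9250.00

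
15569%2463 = 791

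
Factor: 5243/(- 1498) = - 2^(-1)  *  7^1  =  - 7/2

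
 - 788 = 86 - 874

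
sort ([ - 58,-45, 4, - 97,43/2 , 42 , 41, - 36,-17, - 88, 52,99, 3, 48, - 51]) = [ - 97,  -  88, - 58 , - 51, - 45, - 36 , - 17, 3,4, 43/2 , 41 , 42 , 48,52, 99 ] 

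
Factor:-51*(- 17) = 3^1*17^2=867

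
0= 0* 13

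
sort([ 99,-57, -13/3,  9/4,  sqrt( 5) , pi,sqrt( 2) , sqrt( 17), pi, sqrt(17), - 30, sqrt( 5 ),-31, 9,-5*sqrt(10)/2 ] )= [  -  57, - 31, - 30,-5*sqrt(10) /2, - 13/3, sqrt( 2), sqrt (5),sqrt(5),9/4,  pi, pi, sqrt(17),sqrt(17),9,99]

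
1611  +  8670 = 10281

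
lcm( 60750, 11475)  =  1032750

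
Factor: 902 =2^1*11^1*41^1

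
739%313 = 113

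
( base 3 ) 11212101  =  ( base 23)6G5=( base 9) 4771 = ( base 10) 3547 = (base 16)DDB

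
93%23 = 1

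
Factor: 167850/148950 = 331^(- 1)*373^1  =  373/331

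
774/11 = 774/11 = 70.36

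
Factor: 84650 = 2^1 *5^2*1693^1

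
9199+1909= 11108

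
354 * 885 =313290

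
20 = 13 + 7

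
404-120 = 284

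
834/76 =417/38= 10.97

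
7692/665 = 11 + 377/665 = 11.57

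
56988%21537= 13914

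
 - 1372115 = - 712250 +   -  659865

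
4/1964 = 1/491 = 0.00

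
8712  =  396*22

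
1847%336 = 167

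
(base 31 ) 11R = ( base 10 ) 1019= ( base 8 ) 1773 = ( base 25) 1fj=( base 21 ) 26B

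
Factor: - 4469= - 41^1 * 109^1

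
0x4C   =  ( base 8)114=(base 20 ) 3g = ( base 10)76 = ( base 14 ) 56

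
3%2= 1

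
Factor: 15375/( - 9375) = -41/25  =  - 5^(-2)*41^1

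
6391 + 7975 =14366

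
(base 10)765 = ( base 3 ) 1001100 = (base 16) 2FD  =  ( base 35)lu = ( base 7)2142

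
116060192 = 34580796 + 81479396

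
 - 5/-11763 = 5/11763 = 0.00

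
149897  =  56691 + 93206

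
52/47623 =52/47623= 0.00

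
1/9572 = 1/9572 = 0.00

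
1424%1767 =1424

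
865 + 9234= 10099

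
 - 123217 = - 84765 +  - 38452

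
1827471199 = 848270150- - 979201049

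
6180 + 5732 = 11912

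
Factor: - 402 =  - 2^1 * 3^1*67^1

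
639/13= 49 + 2/13  =  49.15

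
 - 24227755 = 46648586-70876341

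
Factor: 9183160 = 2^3*5^1*  7^1*32797^1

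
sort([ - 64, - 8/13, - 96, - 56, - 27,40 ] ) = [ - 96,-64, - 56, - 27,  -  8/13 , 40]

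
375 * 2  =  750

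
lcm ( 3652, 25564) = 25564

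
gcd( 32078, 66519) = 1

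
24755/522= 47  +  221/522= 47.42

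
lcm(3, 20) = 60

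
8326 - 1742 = 6584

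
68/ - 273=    - 68/273=- 0.25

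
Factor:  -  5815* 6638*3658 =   -  2^2*5^1*31^1*59^1*1163^1*3319^1 = -  141198690260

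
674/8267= 674/8267 = 0.08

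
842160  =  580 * 1452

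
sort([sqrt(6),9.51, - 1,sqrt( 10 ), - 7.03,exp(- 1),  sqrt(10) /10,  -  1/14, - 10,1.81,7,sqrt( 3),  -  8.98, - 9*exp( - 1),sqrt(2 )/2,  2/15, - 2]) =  [  -  10,  -  8.98 ,-7.03,  -  9*exp(- 1 ) , - 2,-1, - 1/14,2/15,sqrt( 10) /10 , exp ( -1),sqrt( 2 )/2,sqrt ( 3),1.81 , sqrt (6),sqrt( 10 ),7,9.51 ] 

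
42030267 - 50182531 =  - 8152264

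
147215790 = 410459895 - 263244105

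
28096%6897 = 508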